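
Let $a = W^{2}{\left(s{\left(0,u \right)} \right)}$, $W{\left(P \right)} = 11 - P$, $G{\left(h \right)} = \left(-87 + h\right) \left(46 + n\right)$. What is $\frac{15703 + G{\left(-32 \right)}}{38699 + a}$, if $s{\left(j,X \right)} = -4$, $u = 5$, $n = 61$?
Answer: $\frac{1485}{19462} \approx 0.076303$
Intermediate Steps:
$G{\left(h \right)} = -9309 + 107 h$ ($G{\left(h \right)} = \left(-87 + h\right) \left(46 + 61\right) = \left(-87 + h\right) 107 = -9309 + 107 h$)
$a = 225$ ($a = \left(11 - -4\right)^{2} = \left(11 + 4\right)^{2} = 15^{2} = 225$)
$\frac{15703 + G{\left(-32 \right)}}{38699 + a} = \frac{15703 + \left(-9309 + 107 \left(-32\right)\right)}{38699 + 225} = \frac{15703 - 12733}{38924} = \left(15703 - 12733\right) \frac{1}{38924} = 2970 \cdot \frac{1}{38924} = \frac{1485}{19462}$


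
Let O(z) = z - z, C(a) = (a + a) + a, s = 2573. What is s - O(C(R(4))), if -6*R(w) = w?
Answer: 2573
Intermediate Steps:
R(w) = -w/6
C(a) = 3*a (C(a) = 2*a + a = 3*a)
O(z) = 0
s - O(C(R(4))) = 2573 - 1*0 = 2573 + 0 = 2573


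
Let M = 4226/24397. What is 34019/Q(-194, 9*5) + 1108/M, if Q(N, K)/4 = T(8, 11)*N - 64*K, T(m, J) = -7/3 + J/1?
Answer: 739592735927/115657168 ≈ 6394.7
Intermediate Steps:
T(m, J) = -7/3 + J (T(m, J) = -7*⅓ + J*1 = -7/3 + J)
M = 4226/24397 (M = 4226*(1/24397) = 4226/24397 ≈ 0.17322)
Q(N, K) = -256*K + 104*N/3 (Q(N, K) = 4*((-7/3 + 11)*N - 64*K) = 4*(26*N/3 - 64*K) = 4*(-64*K + 26*N/3) = -256*K + 104*N/3)
34019/Q(-194, 9*5) + 1108/M = 34019/(-2304*5 + (104/3)*(-194)) + 1108/(4226/24397) = 34019/(-256*45 - 20176/3) + 1108*(24397/4226) = 34019/(-11520 - 20176/3) + 13515938/2113 = 34019/(-54736/3) + 13515938/2113 = 34019*(-3/54736) + 13515938/2113 = -102057/54736 + 13515938/2113 = 739592735927/115657168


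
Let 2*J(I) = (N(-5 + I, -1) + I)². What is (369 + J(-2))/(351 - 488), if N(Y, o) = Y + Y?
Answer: -497/137 ≈ -3.6277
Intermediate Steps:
N(Y, o) = 2*Y
J(I) = (-10 + 3*I)²/2 (J(I) = (2*(-5 + I) + I)²/2 = ((-10 + 2*I) + I)²/2 = (-10 + 3*I)²/2)
(369 + J(-2))/(351 - 488) = (369 + (-10 + 3*(-2))²/2)/(351 - 488) = (369 + (-10 - 6)²/2)/(-137) = (369 + (½)*(-16)²)*(-1/137) = (369 + (½)*256)*(-1/137) = (369 + 128)*(-1/137) = 497*(-1/137) = -497/137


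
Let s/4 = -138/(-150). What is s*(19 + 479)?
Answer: 45816/25 ≈ 1832.6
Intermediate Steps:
s = 92/25 (s = 4*(-138/(-150)) = 4*(-138*(-1/150)) = 4*(23/25) = 92/25 ≈ 3.6800)
s*(19 + 479) = 92*(19 + 479)/25 = (92/25)*498 = 45816/25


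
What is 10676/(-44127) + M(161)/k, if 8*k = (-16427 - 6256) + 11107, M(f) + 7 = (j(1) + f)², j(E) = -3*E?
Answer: -1116725711/63851769 ≈ -17.489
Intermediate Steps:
M(f) = -7 + (-3 + f)² (M(f) = -7 + (-3*1 + f)² = -7 + (-3 + f)²)
k = -1447 (k = ((-16427 - 6256) + 11107)/8 = (-22683 + 11107)/8 = (⅛)*(-11576) = -1447)
10676/(-44127) + M(161)/k = 10676/(-44127) + (-7 + (-3 + 161)²)/(-1447) = 10676*(-1/44127) + (-7 + 158²)*(-1/1447) = -10676/44127 + (-7 + 24964)*(-1/1447) = -10676/44127 + 24957*(-1/1447) = -10676/44127 - 24957/1447 = -1116725711/63851769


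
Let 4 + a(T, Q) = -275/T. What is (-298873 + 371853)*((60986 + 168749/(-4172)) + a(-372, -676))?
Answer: 61629955543400/13857 ≈ 4.4476e+9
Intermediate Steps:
a(T, Q) = -4 - 275/T
(-298873 + 371853)*((60986 + 168749/(-4172)) + a(-372, -676)) = (-298873 + 371853)*((60986 + 168749/(-4172)) + (-4 - 275/(-372))) = 72980*((60986 + 168749*(-1/4172)) + (-4 - 275*(-1/372))) = 72980*((60986 - 24107/596) + (-4 + 275/372)) = 72980*(36323549/596 - 1213/372) = 72980*(844477330/13857) = 61629955543400/13857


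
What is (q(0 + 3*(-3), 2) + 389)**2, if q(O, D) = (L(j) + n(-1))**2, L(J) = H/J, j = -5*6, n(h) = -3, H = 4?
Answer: 8052190756/50625 ≈ 1.5906e+5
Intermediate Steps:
j = -30
L(J) = 4/J
q(O, D) = 2209/225 (q(O, D) = (4/(-30) - 3)**2 = (4*(-1/30) - 3)**2 = (-2/15 - 3)**2 = (-47/15)**2 = 2209/225)
(q(0 + 3*(-3), 2) + 389)**2 = (2209/225 + 389)**2 = (89734/225)**2 = 8052190756/50625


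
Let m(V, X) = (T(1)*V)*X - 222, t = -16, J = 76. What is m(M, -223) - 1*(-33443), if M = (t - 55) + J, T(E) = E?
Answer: 32106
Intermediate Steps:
M = 5 (M = (-16 - 55) + 76 = -71 + 76 = 5)
m(V, X) = -222 + V*X (m(V, X) = (1*V)*X - 222 = V*X - 222 = -222 + V*X)
m(M, -223) - 1*(-33443) = (-222 + 5*(-223)) - 1*(-33443) = (-222 - 1115) + 33443 = -1337 + 33443 = 32106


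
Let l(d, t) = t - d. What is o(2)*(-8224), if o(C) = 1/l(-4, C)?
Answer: -4112/3 ≈ -1370.7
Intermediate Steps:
o(C) = 1/(4 + C) (o(C) = 1/(C - 1*(-4)) = 1/(C + 4) = 1/(4 + C))
o(2)*(-8224) = -8224/(4 + 2) = -8224/6 = (1/6)*(-8224) = -4112/3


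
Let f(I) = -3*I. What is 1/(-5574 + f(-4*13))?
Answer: -1/5418 ≈ -0.00018457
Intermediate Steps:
1/(-5574 + f(-4*13)) = 1/(-5574 - (-12)*13) = 1/(-5574 - 3*(-52)) = 1/(-5574 + 156) = 1/(-5418) = -1/5418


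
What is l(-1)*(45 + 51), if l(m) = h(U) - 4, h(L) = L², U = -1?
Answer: -288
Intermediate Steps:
l(m) = -3 (l(m) = (-1)² - 4 = 1 - 4 = -3)
l(-1)*(45 + 51) = -3*(45 + 51) = -3*96 = -288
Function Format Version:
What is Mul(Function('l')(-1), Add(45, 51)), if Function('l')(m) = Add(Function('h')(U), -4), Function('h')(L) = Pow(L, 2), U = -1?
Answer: -288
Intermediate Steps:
Function('l')(m) = -3 (Function('l')(m) = Add(Pow(-1, 2), -4) = Add(1, -4) = -3)
Mul(Function('l')(-1), Add(45, 51)) = Mul(-3, Add(45, 51)) = Mul(-3, 96) = -288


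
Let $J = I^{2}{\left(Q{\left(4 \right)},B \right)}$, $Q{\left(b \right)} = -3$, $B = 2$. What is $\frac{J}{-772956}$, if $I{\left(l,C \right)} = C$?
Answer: $- \frac{1}{193239} \approx -5.1749 \cdot 10^{-6}$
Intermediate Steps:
$J = 4$ ($J = 2^{2} = 4$)
$\frac{J}{-772956} = \frac{4}{-772956} = 4 \left(- \frac{1}{772956}\right) = - \frac{1}{193239}$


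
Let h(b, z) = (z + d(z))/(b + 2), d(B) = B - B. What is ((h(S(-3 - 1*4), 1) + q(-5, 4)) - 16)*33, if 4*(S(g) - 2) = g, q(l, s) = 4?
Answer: -1144/3 ≈ -381.33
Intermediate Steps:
d(B) = 0
S(g) = 2 + g/4
h(b, z) = z/(2 + b) (h(b, z) = (z + 0)/(b + 2) = z/(2 + b))
((h(S(-3 - 1*4), 1) + q(-5, 4)) - 16)*33 = ((1/(2 + (2 + (-3 - 1*4)/4)) + 4) - 16)*33 = ((1/(2 + (2 + (-3 - 4)/4)) + 4) - 16)*33 = ((1/(2 + (2 + (¼)*(-7))) + 4) - 16)*33 = ((1/(2 + (2 - 7/4)) + 4) - 16)*33 = ((1/(2 + ¼) + 4) - 16)*33 = ((1/(9/4) + 4) - 16)*33 = ((1*(4/9) + 4) - 16)*33 = ((4/9 + 4) - 16)*33 = (40/9 - 16)*33 = -104/9*33 = -1144/3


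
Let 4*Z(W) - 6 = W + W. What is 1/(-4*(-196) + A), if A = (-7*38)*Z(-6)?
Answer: 1/1183 ≈ 0.00084531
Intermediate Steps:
Z(W) = 3/2 + W/2 (Z(W) = 3/2 + (W + W)/4 = 3/2 + (2*W)/4 = 3/2 + W/2)
A = 399 (A = (-7*38)*(3/2 + (½)*(-6)) = -266*(3/2 - 3) = -266*(-3/2) = 399)
1/(-4*(-196) + A) = 1/(-4*(-196) + 399) = 1/(784 + 399) = 1/1183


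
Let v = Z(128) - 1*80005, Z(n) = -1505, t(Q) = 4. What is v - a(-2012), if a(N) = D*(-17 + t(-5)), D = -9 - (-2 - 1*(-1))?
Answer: -81614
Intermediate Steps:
D = -8 (D = -9 - (-2 + 1) = -9 - 1*(-1) = -9 + 1 = -8)
v = -81510 (v = -1505 - 1*80005 = -1505 - 80005 = -81510)
a(N) = 104 (a(N) = -8*(-17 + 4) = -8*(-13) = 104)
v - a(-2012) = -81510 - 1*104 = -81510 - 104 = -81614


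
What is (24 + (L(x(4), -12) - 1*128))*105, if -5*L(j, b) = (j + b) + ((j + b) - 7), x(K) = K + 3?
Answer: -10563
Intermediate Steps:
x(K) = 3 + K
L(j, b) = 7/5 - 2*b/5 - 2*j/5 (L(j, b) = -((j + b) + ((j + b) - 7))/5 = -((b + j) + ((b + j) - 7))/5 = -((b + j) + (-7 + b + j))/5 = -(-7 + 2*b + 2*j)/5 = 7/5 - 2*b/5 - 2*j/5)
(24 + (L(x(4), -12) - 1*128))*105 = (24 + ((7/5 - 2/5*(-12) - 2*(3 + 4)/5) - 1*128))*105 = (24 + ((7/5 + 24/5 - 2/5*7) - 128))*105 = (24 + ((7/5 + 24/5 - 14/5) - 128))*105 = (24 + (17/5 - 128))*105 = (24 - 623/5)*105 = -503/5*105 = -10563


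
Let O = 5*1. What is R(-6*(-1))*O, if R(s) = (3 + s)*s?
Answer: 270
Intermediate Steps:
R(s) = s*(3 + s)
O = 5
R(-6*(-1))*O = ((-6*(-1))*(3 - 6*(-1)))*5 = (6*(3 + 6))*5 = (6*9)*5 = 54*5 = 270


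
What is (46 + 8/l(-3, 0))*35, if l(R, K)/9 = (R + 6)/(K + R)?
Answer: 14210/9 ≈ 1578.9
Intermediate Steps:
l(R, K) = 9*(6 + R)/(K + R) (l(R, K) = 9*((R + 6)/(K + R)) = 9*((6 + R)/(K + R)) = 9*(6 + R)/(K + R))
(46 + 8/l(-3, 0))*35 = (46 + 8/((9*(6 - 3)/(0 - 3))))*35 = (46 + 8/((9*3/(-3))))*35 = (46 + 8/((9*(-⅓)*3)))*35 = (46 + 8/(-9))*35 = (46 + 8*(-⅑))*35 = (46 - 8/9)*35 = (406/9)*35 = 14210/9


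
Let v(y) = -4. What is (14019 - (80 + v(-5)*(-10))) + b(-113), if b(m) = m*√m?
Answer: 13899 - 113*I*√113 ≈ 13899.0 - 1201.2*I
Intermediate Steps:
b(m) = m^(3/2)
(14019 - (80 + v(-5)*(-10))) + b(-113) = (14019 - (80 - 4*(-10))) + (-113)^(3/2) = (14019 - (80 + 40)) - 113*I*√113 = (14019 - 1*120) - 113*I*√113 = (14019 - 120) - 113*I*√113 = 13899 - 113*I*√113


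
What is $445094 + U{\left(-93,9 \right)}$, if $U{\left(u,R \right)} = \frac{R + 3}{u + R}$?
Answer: $\frac{3115657}{7} \approx 4.4509 \cdot 10^{5}$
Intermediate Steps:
$U{\left(u,R \right)} = \frac{3 + R}{R + u}$
$445094 + U{\left(-93,9 \right)} = 445094 + \frac{3 + 9}{9 - 93} = 445094 + \frac{1}{-84} \cdot 12 = 445094 - \frac{1}{7} = \frac{3115657}{7}$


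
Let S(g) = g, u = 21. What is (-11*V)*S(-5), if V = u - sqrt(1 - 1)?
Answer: 1155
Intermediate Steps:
V = 21 (V = 21 - sqrt(1 - 1) = 21 - sqrt(0) = 21 - 1*0 = 21 + 0 = 21)
(-11*V)*S(-5) = -11*21*(-5) = -231*(-5) = 1155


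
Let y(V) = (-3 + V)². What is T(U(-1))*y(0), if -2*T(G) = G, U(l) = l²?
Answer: -9/2 ≈ -4.5000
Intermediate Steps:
T(G) = -G/2
T(U(-1))*y(0) = (-½*(-1)²)*(-3 + 0)² = -½*1*(-3)² = -½*9 = -9/2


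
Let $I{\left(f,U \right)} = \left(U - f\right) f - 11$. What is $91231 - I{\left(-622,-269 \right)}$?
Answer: $310808$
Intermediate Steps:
$I{\left(f,U \right)} = -11 + f \left(U - f\right)$ ($I{\left(f,U \right)} = f \left(U - f\right) - 11 = -11 + f \left(U - f\right)$)
$91231 - I{\left(-622,-269 \right)} = 91231 - \left(-11 - \left(-622\right)^{2} - -167318\right) = 91231 - \left(-11 - 386884 + 167318\right) = 91231 - -219577 = 91231 + 219577 = 310808$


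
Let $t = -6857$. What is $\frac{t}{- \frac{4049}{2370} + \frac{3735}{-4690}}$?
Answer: $\frac{3810880605}{1392088} \approx 2737.5$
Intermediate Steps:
$\frac{t}{- \frac{4049}{2370} + \frac{3735}{-4690}} = - \frac{6857}{- \frac{4049}{2370} + \frac{3735}{-4690}} = - \frac{6857}{\left(-4049\right) \frac{1}{2370} + 3735 \left(- \frac{1}{4690}\right)} = - \frac{6857}{- \frac{4049}{2370} - \frac{747}{938}} = - \frac{6857}{- \frac{1392088}{555765}} = \left(-6857\right) \left(- \frac{555765}{1392088}\right) = \frac{3810880605}{1392088}$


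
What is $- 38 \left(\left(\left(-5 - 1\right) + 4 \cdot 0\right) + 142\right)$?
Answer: $-5168$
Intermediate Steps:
$- 38 \left(\left(\left(-5 - 1\right) + 4 \cdot 0\right) + 142\right) = - 38 \left(\left(-6 + 0\right) + 142\right) = - 38 \left(-6 + 142\right) = - 38 \cdot 136 = \left(-1\right) 5168 = -5168$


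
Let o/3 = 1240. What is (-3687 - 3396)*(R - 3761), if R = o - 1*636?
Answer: 4795191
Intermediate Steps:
o = 3720 (o = 3*1240 = 3720)
R = 3084 (R = 3720 - 1*636 = 3720 - 636 = 3084)
(-3687 - 3396)*(R - 3761) = (-3687 - 3396)*(3084 - 3761) = -7083*(-677) = 4795191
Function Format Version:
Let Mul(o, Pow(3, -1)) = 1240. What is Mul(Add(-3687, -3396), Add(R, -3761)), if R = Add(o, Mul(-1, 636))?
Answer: 4795191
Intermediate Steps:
o = 3720 (o = Mul(3, 1240) = 3720)
R = 3084 (R = Add(3720, Mul(-1, 636)) = Add(3720, -636) = 3084)
Mul(Add(-3687, -3396), Add(R, -3761)) = Mul(Add(-3687, -3396), Add(3084, -3761)) = Mul(-7083, -677) = 4795191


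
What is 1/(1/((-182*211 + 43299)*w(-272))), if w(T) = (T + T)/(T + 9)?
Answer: 2663968/263 ≈ 10129.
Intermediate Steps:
w(T) = 2*T/(9 + T) (w(T) = (2*T)/(9 + T) = 2*T/(9 + T))
1/(1/((-182*211 + 43299)*w(-272))) = 1/(1/((-182*211 + 43299)*((2*(-272)/(9 - 272))))) = 1/(1/((-38402 + 43299)*((2*(-272)/(-263))))) = 1/(1/(4897*((2*(-272)*(-1/263))))) = 1/(1/(4897*(544/263))) = 1/((1/4897)*(263/544)) = 1/(263/2663968) = 2663968/263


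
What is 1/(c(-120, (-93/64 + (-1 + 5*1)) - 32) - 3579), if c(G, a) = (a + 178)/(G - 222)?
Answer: -7296/26115553 ≈ -0.00027937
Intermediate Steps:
c(G, a) = (178 + a)/(-222 + G)
1/(c(-120, (-93/64 + (-1 + 5*1)) - 32) - 3579) = 1/((178 + ((-93/64 + (-1 + 5*1)) - 32))/(-222 - 120) - 3579) = 1/((178 + ((-93*1/64 + (-1 + 5)) - 32))/(-342) - 3579) = 1/(-(178 + ((-93/64 + 4) - 32))/342 - 3579) = 1/(-(178 + (163/64 - 32))/342 - 3579) = 1/(-(178 - 1885/64)/342 - 3579) = 1/(-1/342*9507/64 - 3579) = 1/(-3169/7296 - 3579) = 1/(-26115553/7296) = -7296/26115553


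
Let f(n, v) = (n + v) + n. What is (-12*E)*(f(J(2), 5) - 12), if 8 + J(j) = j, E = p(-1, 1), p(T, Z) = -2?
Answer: -456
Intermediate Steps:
E = -2
J(j) = -8 + j
f(n, v) = v + 2*n
(-12*E)*(f(J(2), 5) - 12) = (-12*(-2))*((5 + 2*(-8 + 2)) - 12) = 24*((5 + 2*(-6)) - 12) = 24*((5 - 12) - 12) = 24*(-7 - 12) = 24*(-19) = -456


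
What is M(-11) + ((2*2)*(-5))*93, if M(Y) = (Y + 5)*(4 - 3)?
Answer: -1866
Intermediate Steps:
M(Y) = 5 + Y (M(Y) = (5 + Y)*1 = 5 + Y)
M(-11) + ((2*2)*(-5))*93 = (5 - 11) + ((2*2)*(-5))*93 = -6 + (4*(-5))*93 = -6 - 20*93 = -6 - 1860 = -1866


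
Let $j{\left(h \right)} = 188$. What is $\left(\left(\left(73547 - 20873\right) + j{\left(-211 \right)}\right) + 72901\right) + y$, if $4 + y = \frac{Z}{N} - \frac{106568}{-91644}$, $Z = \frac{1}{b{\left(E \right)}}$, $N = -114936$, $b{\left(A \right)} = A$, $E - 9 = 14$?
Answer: $\frac{120901169447399}{961363016} \approx 1.2576 \cdot 10^{5}$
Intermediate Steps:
$E = 23$ ($E = 9 + 14 = 23$)
$Z = \frac{1}{23} \approx 0.043478$
$y = - \frac{2727533809}{961363016}$ ($y = -4 + \left(\frac{1}{23 \left(-114936\right)} - \frac{106568}{-91644}\right) = -4 + \left(\frac{1}{23} \left(- \frac{1}{114936}\right) - - \frac{3806}{3273}\right) = -4 + \left(- \frac{1}{2643528} + \frac{3806}{3273}\right) = -4 + \frac{1117918255}{961363016} = - \frac{2727533809}{961363016} \approx -2.8372$)
$\left(\left(\left(73547 - 20873\right) + j{\left(-211 \right)}\right) + 72901\right) + y = \left(\left(\left(73547 - 20873\right) + 188\right) + 72901\right) - \frac{2727533809}{961363016} = \left(\left(52674 + 188\right) + 72901\right) - \frac{2727533809}{961363016} = \left(52862 + 72901\right) - \frac{2727533809}{961363016} = 125763 - \frac{2727533809}{961363016} = \frac{120901169447399}{961363016}$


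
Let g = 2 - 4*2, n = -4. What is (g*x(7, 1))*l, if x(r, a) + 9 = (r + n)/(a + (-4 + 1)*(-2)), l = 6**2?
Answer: 12960/7 ≈ 1851.4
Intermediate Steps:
g = -6 (g = 2 - 8 = -6)
l = 36
x(r, a) = -9 + (-4 + r)/(6 + a) (x(r, a) = -9 + (r - 4)/(a + (-4 + 1)*(-2)) = -9 + (-4 + r)/(a - 3*(-2)) = -9 + (-4 + r)/(a + 6) = -9 + (-4 + r)/(6 + a))
(g*x(7, 1))*l = -6*(-58 + 7 - 9*1)/(6 + 1)*36 = -6*(-58 + 7 - 9)/7*36 = -6*(-60)/7*36 = -6*(-60/7)*36 = (360/7)*36 = 12960/7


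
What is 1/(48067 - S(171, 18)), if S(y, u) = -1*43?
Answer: 1/48110 ≈ 2.0786e-5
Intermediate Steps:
S(y, u) = -43
1/(48067 - S(171, 18)) = 1/(48067 - 1*(-43)) = 1/(48067 + 43) = 1/48110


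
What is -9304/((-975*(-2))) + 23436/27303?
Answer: -34721152/8873475 ≈ -3.9129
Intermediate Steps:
-9304/((-975*(-2))) + 23436/27303 = -9304/1950 + 23436*(1/27303) = -9304*1/1950 + 7812/9101 = -4652/975 + 7812/9101 = -34721152/8873475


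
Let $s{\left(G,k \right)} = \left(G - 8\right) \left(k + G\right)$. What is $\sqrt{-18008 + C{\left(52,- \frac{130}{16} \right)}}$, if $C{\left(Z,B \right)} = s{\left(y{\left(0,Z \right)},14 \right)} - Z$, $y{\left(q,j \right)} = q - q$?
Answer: $2 i \sqrt{4543} \approx 134.8 i$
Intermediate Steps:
$y{\left(q,j \right)} = 0$
$s{\left(G,k \right)} = \left(-8 + G\right) \left(G + k\right)$
$C{\left(Z,B \right)} = -112 - Z$ ($C{\left(Z,B \right)} = \left(0^{2} - 0 - 112 + 0 \cdot 14\right) - Z = \left(0 + 0 - 112 + 0\right) - Z = -112 - Z$)
$\sqrt{-18008 + C{\left(52,- \frac{130}{16} \right)}} = \sqrt{-18008 - 164} = \sqrt{-18172} = 2 i \sqrt{4543}$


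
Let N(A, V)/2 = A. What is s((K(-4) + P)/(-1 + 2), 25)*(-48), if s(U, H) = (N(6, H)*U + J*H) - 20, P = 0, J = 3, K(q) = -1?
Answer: -2064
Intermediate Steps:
N(A, V) = 2*A
s(U, H) = -20 + 3*H + 12*U (s(U, H) = ((2*6)*U + 3*H) - 20 = (12*U + 3*H) - 20 = (3*H + 12*U) - 20 = -20 + 3*H + 12*U)
s((K(-4) + P)/(-1 + 2), 25)*(-48) = (-20 + 3*25 + 12*((-1 + 0)/(-1 + 2)))*(-48) = (-20 + 75 + 12*(-1/1))*(-48) = (-20 + 75 + 12*(-1*1))*(-48) = (-20 + 75 + 12*(-1))*(-48) = (-20 + 75 - 12)*(-48) = 43*(-48) = -2064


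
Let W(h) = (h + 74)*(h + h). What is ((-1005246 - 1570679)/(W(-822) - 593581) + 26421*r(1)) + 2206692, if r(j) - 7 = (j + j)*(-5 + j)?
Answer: 1386935395576/636131 ≈ 2.1803e+6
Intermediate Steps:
W(h) = 2*h*(74 + h) (W(h) = (74 + h)*(2*h) = 2*h*(74 + h))
r(j) = 7 + 2*j*(-5 + j) (r(j) = 7 + (j + j)*(-5 + j) = 7 + (2*j)*(-5 + j) = 7 + 2*j*(-5 + j))
((-1005246 - 1570679)/(W(-822) - 593581) + 26421*r(1)) + 2206692 = ((-1005246 - 1570679)/(2*(-822)*(74 - 822) - 593581) + 26421*(7 - 10*1 + 2*1**2)) + 2206692 = (-2575925/(2*(-822)*(-748) - 593581) + 26421*(7 - 10 + 2*1)) + 2206692 = (-2575925/(1229712 - 593581) + 26421*(7 - 10 + 2)) + 2206692 = (-2575925/636131 + 26421*(-1)) + 2206692 = (-2575925*1/636131 - 26421) + 2206692 = (-2575925/636131 - 26421) + 2206692 = -16809793076/636131 + 2206692 = 1386935395576/636131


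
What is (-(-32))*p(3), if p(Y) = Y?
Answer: 96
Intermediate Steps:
(-(-32))*p(3) = -(-32)*3 = -4*(-8)*3 = 32*3 = 96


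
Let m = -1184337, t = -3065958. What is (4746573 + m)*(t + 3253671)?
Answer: 668678006268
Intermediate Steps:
(4746573 + m)*(t + 3253671) = (4746573 - 1184337)*(-3065958 + 3253671) = 3562236*187713 = 668678006268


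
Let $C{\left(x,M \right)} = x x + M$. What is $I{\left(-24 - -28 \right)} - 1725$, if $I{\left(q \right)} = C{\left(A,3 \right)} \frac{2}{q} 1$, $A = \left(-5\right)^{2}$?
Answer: $-1411$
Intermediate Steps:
$A = 25$
$C{\left(x,M \right)} = M + x^{2}$ ($C{\left(x,M \right)} = x^{2} + M = M + x^{2}$)
$I{\left(q \right)} = \frac{1256}{q}$ ($I{\left(q \right)} = \left(3 + 25^{2}\right) \frac{2}{q} 1 = \left(3 + 625\right) \frac{2}{q} 1 = 628 \frac{2}{q} 1 = \frac{1256}{q} 1 = \frac{1256}{q}$)
$I{\left(-24 - -28 \right)} - 1725 = \frac{1256}{-24 - -28} - 1725 = \frac{1256}{-24 + 28} - 1725 = \frac{1256}{4} - 1725 = 1256 \cdot \frac{1}{4} - 1725 = 314 - 1725 = -1411$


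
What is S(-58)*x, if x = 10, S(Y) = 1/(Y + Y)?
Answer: -5/58 ≈ -0.086207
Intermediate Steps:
S(Y) = 1/(2*Y)
S(-58)*x = ((1/2)/(-58))*10 = ((1/2)*(-1/58))*10 = -1/116*10 = -5/58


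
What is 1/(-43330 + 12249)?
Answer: -1/31081 ≈ -3.2174e-5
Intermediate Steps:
1/(-43330 + 12249) = 1/(-31081) = -1/31081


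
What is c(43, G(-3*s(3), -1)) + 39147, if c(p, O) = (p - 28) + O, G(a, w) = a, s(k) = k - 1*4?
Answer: 39165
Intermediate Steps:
s(k) = -4 + k (s(k) = k - 4 = -4 + k)
c(p, O) = -28 + O + p (c(p, O) = (-28 + p) + O = -28 + O + p)
c(43, G(-3*s(3), -1)) + 39147 = (-28 - 3*(-4 + 3) + 43) + 39147 = (-28 - 3*(-1) + 43) + 39147 = (-28 + 3 + 43) + 39147 = 18 + 39147 = 39165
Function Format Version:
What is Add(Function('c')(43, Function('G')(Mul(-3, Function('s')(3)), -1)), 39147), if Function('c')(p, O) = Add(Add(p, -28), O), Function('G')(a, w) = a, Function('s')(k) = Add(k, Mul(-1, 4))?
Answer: 39165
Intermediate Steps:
Function('s')(k) = Add(-4, k) (Function('s')(k) = Add(k, -4) = Add(-4, k))
Function('c')(p, O) = Add(-28, O, p) (Function('c')(p, O) = Add(Add(-28, p), O) = Add(-28, O, p))
Add(Function('c')(43, Function('G')(Mul(-3, Function('s')(3)), -1)), 39147) = Add(Add(-28, Mul(-3, Add(-4, 3)), 43), 39147) = Add(Add(-28, Mul(-3, -1), 43), 39147) = Add(Add(-28, 3, 43), 39147) = Add(18, 39147) = 39165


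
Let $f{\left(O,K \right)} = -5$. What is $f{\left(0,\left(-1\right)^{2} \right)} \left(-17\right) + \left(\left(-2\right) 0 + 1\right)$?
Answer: $86$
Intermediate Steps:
$f{\left(0,\left(-1\right)^{2} \right)} \left(-17\right) + \left(\left(-2\right) 0 + 1\right) = \left(-5\right) \left(-17\right) + \left(\left(-2\right) 0 + 1\right) = 85 + \left(0 + 1\right) = 85 + 1 = 86$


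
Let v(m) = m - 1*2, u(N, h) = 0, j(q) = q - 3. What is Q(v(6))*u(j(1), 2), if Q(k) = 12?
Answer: 0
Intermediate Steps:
j(q) = -3 + q
v(m) = -2 + m (v(m) = m - 2 = -2 + m)
Q(v(6))*u(j(1), 2) = 12*0 = 0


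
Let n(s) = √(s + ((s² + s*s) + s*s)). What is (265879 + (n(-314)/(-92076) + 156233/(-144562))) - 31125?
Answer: 3085122865/13142 - √295474/92076 ≈ 2.3475e+5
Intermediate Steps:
n(s) = √(s + 3*s²) (n(s) = √(s + ((s² + s²) + s²)) = √(s + (2*s² + s²)) = √(s + 3*s²))
(265879 + (n(-314)/(-92076) + 156233/(-144562))) - 31125 = (265879 + (√(-314*(1 + 3*(-314)))/(-92076) + 156233/(-144562))) - 31125 = (265879 + (√(-314*(1 - 942))*(-1/92076) + 156233*(-1/144562))) - 31125 = (265879 + (√(-314*(-941))*(-1/92076) - 14203/13142)) - 31125 = (265879 + (√295474*(-1/92076) - 14203/13142)) - 31125 = (265879 + (-√295474/92076 - 14203/13142)) - 31125 = (265879 + (-14203/13142 - √295474/92076)) - 31125 = (3494167615/13142 - √295474/92076) - 31125 = 3085122865/13142 - √295474/92076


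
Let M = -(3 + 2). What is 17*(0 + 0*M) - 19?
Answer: -19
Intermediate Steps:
M = -5 (M = -1*5 = -5)
17*(0 + 0*M) - 19 = 17*(0 + 0*(-5)) - 19 = 17*(0 + 0) - 19 = 17*0 - 19 = 0 - 19 = -19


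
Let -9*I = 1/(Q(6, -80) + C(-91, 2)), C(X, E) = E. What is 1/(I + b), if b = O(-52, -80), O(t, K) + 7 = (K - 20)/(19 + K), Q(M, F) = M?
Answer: -4392/23605 ≈ -0.18606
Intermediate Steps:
O(t, K) = -7 + (-20 + K)/(19 + K) (O(t, K) = -7 + (K - 20)/(19 + K) = -7 + (-20 + K)/(19 + K))
b = -327/61 (b = 3*(-51 - 2*(-80))/(19 - 80) = 3*(-51 + 160)/(-61) = 3*(-1/61)*109 = -327/61 ≈ -5.3607)
I = -1/72 (I = -1/(9*(6 + 2)) = -1/9/8 = -1/9*1/8 = -1/72 ≈ -0.013889)
1/(I + b) = 1/(-1/72 - 327/61) = 1/(-23605/4392) = -4392/23605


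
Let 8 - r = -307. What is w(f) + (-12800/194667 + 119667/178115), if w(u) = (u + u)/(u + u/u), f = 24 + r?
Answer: 2121355525/815837946 ≈ 2.6002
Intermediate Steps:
r = 315 (r = 8 - 1*(-307) = 8 + 307 = 315)
f = 339 (f = 24 + 315 = 339)
w(u) = 2*u/(1 + u) (w(u) = (2*u)/(u + 1) = (2*u)/(1 + u) = 2*u/(1 + u))
w(f) + (-12800/194667 + 119667/178115) = 2*339/(1 + 339) + (-12800/194667 + 119667/178115) = 2*339/340 + (-12800*1/194667 + 119667*(1/178115)) = 2*339*(1/340) + (-12800/194667 + 119667/178115) = 339/170 + 21015343889/34673112705 = 2121355525/815837946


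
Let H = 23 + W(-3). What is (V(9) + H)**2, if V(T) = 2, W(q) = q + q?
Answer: 361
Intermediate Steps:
W(q) = 2*q
H = 17 (H = 23 + 2*(-3) = 23 - 6 = 17)
(V(9) + H)**2 = (2 + 17)**2 = 19**2 = 361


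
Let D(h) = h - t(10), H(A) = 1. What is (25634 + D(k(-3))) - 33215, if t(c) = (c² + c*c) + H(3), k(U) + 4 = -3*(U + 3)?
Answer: -7786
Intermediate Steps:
k(U) = -13 - 3*U (k(U) = -4 - 3*(U + 3) = -4 - 3*(3 + U) = -4 + (-9 - 3*U) = -13 - 3*U)
t(c) = 1 + 2*c² (t(c) = (c² + c*c) + 1 = (c² + c²) + 1 = 2*c² + 1 = 1 + 2*c²)
D(h) = -201 + h (D(h) = h - (1 + 2*10²) = h - (1 + 2*100) = h - (1 + 200) = h - 1*201 = h - 201 = -201 + h)
(25634 + D(k(-3))) - 33215 = (25634 + (-201 + (-13 - 3*(-3)))) - 33215 = (25634 + (-201 + (-13 + 9))) - 33215 = (25634 + (-201 - 4)) - 33215 = (25634 - 205) - 33215 = 25429 - 33215 = -7786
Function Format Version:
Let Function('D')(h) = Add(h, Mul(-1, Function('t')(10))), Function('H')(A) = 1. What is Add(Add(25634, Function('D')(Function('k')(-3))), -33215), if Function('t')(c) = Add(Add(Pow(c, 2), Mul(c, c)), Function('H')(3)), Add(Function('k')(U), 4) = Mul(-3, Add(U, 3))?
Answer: -7786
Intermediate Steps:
Function('k')(U) = Add(-13, Mul(-3, U)) (Function('k')(U) = Add(-4, Mul(-3, Add(U, 3))) = Add(-4, Mul(-3, Add(3, U))) = Add(-4, Add(-9, Mul(-3, U))) = Add(-13, Mul(-3, U)))
Function('t')(c) = Add(1, Mul(2, Pow(c, 2))) (Function('t')(c) = Add(Add(Pow(c, 2), Mul(c, c)), 1) = Add(Add(Pow(c, 2), Pow(c, 2)), 1) = Add(Mul(2, Pow(c, 2)), 1) = Add(1, Mul(2, Pow(c, 2))))
Function('D')(h) = Add(-201, h) (Function('D')(h) = Add(h, Mul(-1, Add(1, Mul(2, Pow(10, 2))))) = Add(h, Mul(-1, Add(1, Mul(2, 100)))) = Add(h, Mul(-1, Add(1, 200))) = Add(h, Mul(-1, 201)) = Add(h, -201) = Add(-201, h))
Add(Add(25634, Function('D')(Function('k')(-3))), -33215) = Add(Add(25634, Add(-201, Add(-13, Mul(-3, -3)))), -33215) = Add(Add(25634, Add(-201, Add(-13, 9))), -33215) = Add(Add(25634, Add(-201, -4)), -33215) = Add(Add(25634, -205), -33215) = Add(25429, -33215) = -7786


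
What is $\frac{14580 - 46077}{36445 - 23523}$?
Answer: $- \frac{31497}{12922} \approx -2.4375$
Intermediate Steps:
$\frac{14580 - 46077}{36445 - 23523} = - \frac{31497}{12922}$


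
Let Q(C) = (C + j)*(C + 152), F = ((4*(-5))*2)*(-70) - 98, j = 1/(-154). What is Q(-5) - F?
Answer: -75635/22 ≈ -3438.0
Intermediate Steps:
j = -1/154 ≈ -0.0064935
F = 2702 (F = -20*2*(-70) - 98 = -40*(-70) - 98 = 2800 - 98 = 2702)
Q(C) = (152 + C)*(-1/154 + C) (Q(C) = (C - 1/154)*(C + 152) = (-1/154 + C)*(152 + C) = (152 + C)*(-1/154 + C))
Q(-5) - F = (-76/77 + (-5)² + (23407/154)*(-5)) - 1*2702 = (-76/77 + 25 - 117035/154) - 2702 = -16191/22 - 2702 = -75635/22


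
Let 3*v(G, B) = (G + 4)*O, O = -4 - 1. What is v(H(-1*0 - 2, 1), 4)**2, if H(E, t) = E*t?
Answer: 100/9 ≈ 11.111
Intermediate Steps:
O = -5
v(G, B) = -20/3 - 5*G/3 (v(G, B) = ((G + 4)*(-5))/3 = ((4 + G)*(-5))/3 = (-20 - 5*G)/3 = -20/3 - 5*G/3)
v(H(-1*0 - 2, 1), 4)**2 = (-20/3 - 5*(-1*0 - 2)/3)**2 = (-20/3 - 5*(0 - 2)/3)**2 = (-20/3 - (-10)/3)**2 = (-20/3 - 5/3*(-2))**2 = (-20/3 + 10/3)**2 = (-10/3)**2 = 100/9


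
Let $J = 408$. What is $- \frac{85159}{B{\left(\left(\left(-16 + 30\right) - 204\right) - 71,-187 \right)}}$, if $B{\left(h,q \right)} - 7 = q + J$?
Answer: $- \frac{85159}{228} \approx -373.5$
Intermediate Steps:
$B{\left(h,q \right)} = 415 + q$ ($B{\left(h,q \right)} = 7 + \left(q + 408\right) = 7 + \left(408 + q\right) = 415 + q$)
$- \frac{85159}{B{\left(\left(\left(-16 + 30\right) - 204\right) - 71,-187 \right)}} = - \frac{85159}{415 - 187} = - \frac{85159}{228}$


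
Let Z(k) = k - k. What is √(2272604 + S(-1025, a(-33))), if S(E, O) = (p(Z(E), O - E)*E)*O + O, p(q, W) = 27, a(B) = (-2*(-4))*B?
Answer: 2*√2394635 ≈ 3094.9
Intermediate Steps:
Z(k) = 0
a(B) = 8*B
S(E, O) = O + 27*E*O (S(E, O) = (27*E)*O + O = 27*E*O + O = O + 27*E*O)
√(2272604 + S(-1025, a(-33))) = √(2272604 + (8*(-33))*(1 + 27*(-1025))) = √(2272604 - 264*(1 - 27675)) = √(2272604 - 264*(-27674)) = √(2272604 + 7305936) = √9578540 = 2*√2394635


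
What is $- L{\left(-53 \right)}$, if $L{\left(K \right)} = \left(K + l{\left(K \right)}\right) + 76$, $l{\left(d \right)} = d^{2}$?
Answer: $-2832$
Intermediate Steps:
$L{\left(K \right)} = 76 + K + K^{2}$ ($L{\left(K \right)} = \left(K + K^{2}\right) + 76 = 76 + K + K^{2}$)
$- L{\left(-53 \right)} = - (76 - 53 + \left(-53\right)^{2}) = - (76 - 53 + 2809) = \left(-1\right) 2832 = -2832$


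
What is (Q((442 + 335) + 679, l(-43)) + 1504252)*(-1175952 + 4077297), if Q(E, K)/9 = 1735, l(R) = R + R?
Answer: 4409658521115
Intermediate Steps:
l(R) = 2*R
Q(E, K) = 15615 (Q(E, K) = 9*1735 = 15615)
(Q((442 + 335) + 679, l(-43)) + 1504252)*(-1175952 + 4077297) = (15615 + 1504252)*(-1175952 + 4077297) = 1519867*2901345 = 4409658521115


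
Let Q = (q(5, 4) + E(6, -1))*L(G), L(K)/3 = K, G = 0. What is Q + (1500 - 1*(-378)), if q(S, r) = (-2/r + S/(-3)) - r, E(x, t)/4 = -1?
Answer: 1878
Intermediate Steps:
L(K) = 3*K
E(x, t) = -4 (E(x, t) = 4*(-1) = -4)
q(S, r) = -r - 2/r - S/3 (q(S, r) = (-2/r + S*(-⅓)) - r = (-2/r - S/3) - r = -r - 2/r - S/3)
Q = 0 (Q = ((-1*4 - 2/4 - ⅓*5) - 4)*(3*0) = ((-4 - 2*¼ - 5/3) - 4)*0 = ((-4 - ½ - 5/3) - 4)*0 = (-37/6 - 4)*0 = -61/6*0 = 0)
Q + (1500 - 1*(-378)) = 0 + (1500 - 1*(-378)) = 0 + (1500 + 378) = 0 + 1878 = 1878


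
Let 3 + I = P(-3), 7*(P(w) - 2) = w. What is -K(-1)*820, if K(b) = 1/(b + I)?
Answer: 5740/17 ≈ 337.65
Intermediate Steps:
P(w) = 2 + w/7
I = -10/7 (I = -3 + (2 + (1/7)*(-3)) = -3 + (2 - 3/7) = -3 + 11/7 = -10/7 ≈ -1.4286)
K(b) = 1/(-10/7 + b) (K(b) = 1/(b - 10/7) = 1/(-10/7 + b))
-K(-1)*820 = -7/(-10 + 7*(-1))*820 = -7/(-10 - 7)*820 = -7/(-17)*820 = -7*(-1)/17*820 = -1*(-7/17)*820 = (7/17)*820 = 5740/17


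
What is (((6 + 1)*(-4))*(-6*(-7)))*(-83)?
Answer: 97608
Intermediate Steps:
(((6 + 1)*(-4))*(-6*(-7)))*(-83) = ((7*(-4))*42)*(-83) = -28*42*(-83) = -1176*(-83) = 97608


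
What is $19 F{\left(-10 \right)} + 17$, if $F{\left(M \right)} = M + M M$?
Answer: $1727$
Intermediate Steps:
$F{\left(M \right)} = M + M^{2}$
$19 F{\left(-10 \right)} + 17 = 19 \left(- 10 \left(1 - 10\right)\right) + 17 = 19 \left(\left(-10\right) \left(-9\right)\right) + 17 = 19 \cdot 90 + 17 = 1710 + 17 = 1727$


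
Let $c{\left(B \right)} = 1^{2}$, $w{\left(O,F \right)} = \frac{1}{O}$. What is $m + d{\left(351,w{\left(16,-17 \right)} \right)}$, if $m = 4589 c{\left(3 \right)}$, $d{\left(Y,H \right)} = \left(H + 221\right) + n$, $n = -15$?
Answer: $\frac{76721}{16} \approx 4795.1$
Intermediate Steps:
$d{\left(Y,H \right)} = 206 + H$ ($d{\left(Y,H \right)} = \left(H + 221\right) - 15 = \left(221 + H\right) - 15 = 206 + H$)
$c{\left(B \right)} = 1$
$m = 4589$ ($m = 4589 \cdot 1 = 4589$)
$m + d{\left(351,w{\left(16,-17 \right)} \right)} = 4589 + \left(206 + \frac{1}{16}\right) = 4589 + \frac{3297}{16} = \frac{76721}{16}$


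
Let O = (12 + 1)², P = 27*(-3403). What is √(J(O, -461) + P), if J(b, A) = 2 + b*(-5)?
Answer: 2*I*√23181 ≈ 304.51*I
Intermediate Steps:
P = -91881
O = 169 (O = 13² = 169)
J(b, A) = 2 - 5*b
√(J(O, -461) + P) = √((2 - 5*169) - 91881) = √((2 - 845) - 91881) = √(-843 - 91881) = √(-92724) = 2*I*√23181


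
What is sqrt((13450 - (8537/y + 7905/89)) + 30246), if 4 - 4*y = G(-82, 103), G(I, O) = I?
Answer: 3*sqrt(70316911473)/3827 ≈ 207.87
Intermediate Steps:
y = 43/2 (y = 1 - 1/4*(-82) = 1 + 41/2 = 43/2 ≈ 21.500)
sqrt((13450 - (8537/y + 7905/89)) + 30246) = sqrt((13450 - (8537/(43/2) + 7905/89)) + 30246) = sqrt((13450 - (8537*(2/43) + 7905*(1/89))) + 30246) = sqrt((13450 - (17074/43 + 7905/89)) + 30246) = sqrt((13450 - 1*1859501/3827) + 30246) = sqrt((13450 - 1859501/3827) + 30246) = sqrt(49613649/3827 + 30246) = sqrt(165365091/3827) = 3*sqrt(70316911473)/3827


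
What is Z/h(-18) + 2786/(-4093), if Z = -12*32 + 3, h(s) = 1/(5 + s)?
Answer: 20269843/4093 ≈ 4952.3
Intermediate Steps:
Z = -381 (Z = -384 + 3 = -381)
Z/h(-18) + 2786/(-4093) = -381/(1/(5 - 18)) + 2786/(-4093) = -381/(1/(-13)) + 2786*(-1/4093) = -381/(-1/13) - 2786/4093 = -381*(-13) - 2786/4093 = 4953 - 2786/4093 = 20269843/4093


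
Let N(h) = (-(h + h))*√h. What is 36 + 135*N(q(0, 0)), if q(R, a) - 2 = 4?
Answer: 36 - 1620*√6 ≈ -3932.2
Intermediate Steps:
q(R, a) = 6 (q(R, a) = 2 + 4 = 6)
N(h) = -2*h^(3/2) (N(h) = (-2*h)*√h = -2*h^(3/2))
36 + 135*N(q(0, 0)) = 36 + 135*(-12*√6) = 36 - 1620*√6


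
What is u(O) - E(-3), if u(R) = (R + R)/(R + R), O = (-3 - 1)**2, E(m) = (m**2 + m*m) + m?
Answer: -14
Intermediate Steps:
E(m) = m + 2*m**2 (E(m) = (m**2 + m**2) + m = 2*m**2 + m = m + 2*m**2)
O = 16 (O = (-4)**2 = 16)
u(R) = 1 (u(R) = (2*R)/((2*R)) = (2*R)*(1/(2*R)) = 1)
u(O) - E(-3) = 1 - (-3)*(1 + 2*(-3)) = 1 - (-3)*(1 - 6) = 1 - (-3)*(-5) = 1 - 1*15 = 1 - 15 = -14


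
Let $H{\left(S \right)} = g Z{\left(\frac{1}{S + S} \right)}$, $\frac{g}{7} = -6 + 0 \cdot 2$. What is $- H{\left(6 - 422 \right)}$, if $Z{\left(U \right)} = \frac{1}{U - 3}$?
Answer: $- \frac{34944}{2497} \approx -13.994$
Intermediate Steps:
$Z{\left(U \right)} = \frac{1}{-3 + U}$
$g = -42$ ($g = 7 \left(-6 + 0 \cdot 2\right) = 7 \left(-6 + 0\right) = 7 \left(-6\right) = -42$)
$H{\left(S \right)} = - \frac{42}{-3 + \frac{1}{2 S}}$ ($H{\left(S \right)} = - \frac{42}{-3 + \frac{1}{S + S}} = - \frac{42}{-3 + \frac{1}{2 S}}$)
$- H{\left(6 - 422 \right)} = - \frac{84 \left(6 - 422\right)}{-1 + 6 \left(6 - 422\right)} = - \frac{84 \left(-416\right)}{-1 + 6 \left(-416\right)} = - \frac{84 \left(-416\right)}{-1 - 2496} = - \frac{84 \left(-416\right)}{-2497} = - \frac{84 \left(-416\right) \left(-1\right)}{2497} = \left(-1\right) \frac{34944}{2497} = - \frac{34944}{2497}$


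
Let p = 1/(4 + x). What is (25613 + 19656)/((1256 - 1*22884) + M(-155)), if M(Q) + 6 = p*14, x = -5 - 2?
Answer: -135807/64916 ≈ -2.0920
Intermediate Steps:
x = -7
p = -1/3 (p = 1/(4 - 7) = 1/(-3) = -1/3 ≈ -0.33333)
M(Q) = -32/3 (M(Q) = -6 - 1/3*14 = -6 - 14/3 = -32/3)
(25613 + 19656)/((1256 - 1*22884) + M(-155)) = (25613 + 19656)/((1256 - 1*22884) - 32/3) = 45269/((1256 - 22884) - 32/3) = 45269/(-21628 - 32/3) = 45269/(-64916/3) = 45269*(-3/64916) = -135807/64916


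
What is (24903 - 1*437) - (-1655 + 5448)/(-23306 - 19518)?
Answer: 1047735777/42824 ≈ 24466.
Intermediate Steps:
(24903 - 1*437) - (-1655 + 5448)/(-23306 - 19518) = (24903 - 437) - 3793/(-42824) = 24466 - 3793*(-1)/42824 = 24466 - 1*(-3793/42824) = 24466 + 3793/42824 = 1047735777/42824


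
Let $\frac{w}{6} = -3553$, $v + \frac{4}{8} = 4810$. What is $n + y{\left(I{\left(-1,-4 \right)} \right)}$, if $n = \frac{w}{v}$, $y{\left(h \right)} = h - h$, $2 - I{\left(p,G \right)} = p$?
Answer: $- \frac{42636}{9619} \approx -4.4325$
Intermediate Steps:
$v = \frac{9619}{2}$ ($v = - \frac{1}{2} + 4810 = \frac{9619}{2} \approx 4809.5$)
$w = -21318$ ($w = 6 \left(-3553\right) = -21318$)
$I{\left(p,G \right)} = 2 - p$
$y{\left(h \right)} = 0$
$n = - \frac{42636}{9619}$ ($n = - \frac{21318}{\frac{9619}{2}} = \left(-21318\right) \frac{2}{9619} = - \frac{42636}{9619} \approx -4.4325$)
$n + y{\left(I{\left(-1,-4 \right)} \right)} = - \frac{42636}{9619} + 0 = - \frac{42636}{9619}$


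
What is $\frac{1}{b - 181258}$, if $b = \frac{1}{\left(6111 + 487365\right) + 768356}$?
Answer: $- \frac{1261832}{228717144655} \approx -5.517 \cdot 10^{-6}$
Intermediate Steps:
$b = \frac{1}{1261832}$ ($b = \frac{1}{493476 + 768356} = \frac{1}{1261832} \approx 7.925 \cdot 10^{-7}$)
$\frac{1}{b - 181258} = \frac{1}{\frac{1}{1261832} - 181258} = \frac{1}{- \frac{228717144655}{1261832}} = - \frac{1261832}{228717144655}$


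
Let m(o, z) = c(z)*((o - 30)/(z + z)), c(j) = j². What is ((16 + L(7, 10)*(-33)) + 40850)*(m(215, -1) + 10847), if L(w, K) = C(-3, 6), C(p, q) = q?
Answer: 437364006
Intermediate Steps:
L(w, K) = 6
m(o, z) = z*(-30 + o)/2 (m(o, z) = z²*((o - 30)/(z + z)) = z²*((-30 + o)/((2*z))) = z²*((-30 + o)*(1/(2*z))) = z²*((-30 + o)/(2*z)) = z*(-30 + o)/2)
((16 + L(7, 10)*(-33)) + 40850)*(m(215, -1) + 10847) = ((16 + 6*(-33)) + 40850)*((½)*(-1)*(-30 + 215) + 10847) = ((16 - 198) + 40850)*((½)*(-1)*185 + 10847) = (-182 + 40850)*(-185/2 + 10847) = 40668*(21509/2) = 437364006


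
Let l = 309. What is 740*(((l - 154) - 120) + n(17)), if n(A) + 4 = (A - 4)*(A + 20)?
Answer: 378880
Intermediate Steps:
n(A) = -4 + (-4 + A)*(20 + A) (n(A) = -4 + (A - 4)*(A + 20) = -4 + (-4 + A)*(20 + A))
740*(((l - 154) - 120) + n(17)) = 740*(((309 - 154) - 120) + (-84 + 17**2 + 16*17)) = 740*((155 - 120) + (-84 + 289 + 272)) = 740*(35 + 477) = 740*512 = 378880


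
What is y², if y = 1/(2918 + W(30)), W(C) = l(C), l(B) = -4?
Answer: 1/8491396 ≈ 1.1777e-7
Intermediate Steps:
W(C) = -4
y = 1/2914 (y = 1/(2918 - 4) = 1/2914 ≈ 0.00034317)
y² = (1/2914)² = 1/8491396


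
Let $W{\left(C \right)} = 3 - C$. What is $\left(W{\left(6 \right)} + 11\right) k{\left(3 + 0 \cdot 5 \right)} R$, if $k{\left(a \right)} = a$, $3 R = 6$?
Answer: $48$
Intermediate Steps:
$R = 2$ ($R = \frac{1}{3} \cdot 6 = 2$)
$\left(W{\left(6 \right)} + 11\right) k{\left(3 + 0 \cdot 5 \right)} R = \left(\left(3 - 6\right) + 11\right) \left(3 + 0 \cdot 5\right) 2 = \left(\left(3 - 6\right) + 11\right) \left(3 + 0\right) 2 = \left(-3 + 11\right) 3 \cdot 2 = 8 \cdot 3 \cdot 2 = 24 \cdot 2 = 48$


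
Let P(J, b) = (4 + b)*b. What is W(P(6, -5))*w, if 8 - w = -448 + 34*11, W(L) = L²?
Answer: 2050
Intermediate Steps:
P(J, b) = b*(4 + b)
w = 82 (w = 8 - (-448 + 34*11) = 8 - (-448 + 374) = 8 - 1*(-74) = 8 + 74 = 82)
W(P(6, -5))*w = (-5*(4 - 5))²*82 = (-5*(-1))²*82 = 5²*82 = 25*82 = 2050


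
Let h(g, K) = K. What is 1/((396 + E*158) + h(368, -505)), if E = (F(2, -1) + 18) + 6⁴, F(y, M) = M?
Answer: 1/207345 ≈ 4.8229e-6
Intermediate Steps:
E = 1313 (E = (-1 + 18) + 6⁴ = 17 + 1296 = 1313)
1/((396 + E*158) + h(368, -505)) = 1/((396 + 1313*158) - 505) = 1/((396 + 207454) - 505) = 1/(207850 - 505) = 1/207345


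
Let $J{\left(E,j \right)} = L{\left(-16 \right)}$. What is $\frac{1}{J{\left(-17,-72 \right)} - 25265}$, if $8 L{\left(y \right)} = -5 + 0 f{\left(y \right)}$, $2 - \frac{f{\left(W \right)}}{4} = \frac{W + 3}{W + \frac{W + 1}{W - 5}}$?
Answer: $- \frac{8}{202125} \approx -3.9579 \cdot 10^{-5}$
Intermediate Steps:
$f{\left(W \right)} = 8 - \frac{4 \left(3 + W\right)}{W + \frac{1 + W}{-5 + W}}$ ($f{\left(W \right)} = 8 - 4 \frac{W + 3}{W + \frac{W + 1}{W - 5}} = 8 - 4 \frac{3 + W}{W + \frac{1 + W}{-5 + W}} = 8 - \frac{4 \left(3 + W\right)}{W + \frac{1 + W}{-5 + W}}$)
$L{\left(y \right)} = - \frac{5}{8}$ ($L{\left(y \right)} = \frac{-5 + 0 \frac{4 \left(17 + y^{2} - 6 y\right)}{1 + y^{2} - 4 y}}{8} = \frac{-5 + 0}{8} = \frac{1}{8} \left(-5\right) = - \frac{5}{8}$)
$J{\left(E,j \right)} = - \frac{5}{8}$
$\frac{1}{J{\left(-17,-72 \right)} - 25265} = \frac{1}{- \frac{5}{8} - 25265} = \frac{1}{- \frac{202125}{8}} = - \frac{8}{202125}$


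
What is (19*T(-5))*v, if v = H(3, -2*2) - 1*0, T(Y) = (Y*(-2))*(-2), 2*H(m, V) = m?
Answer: -570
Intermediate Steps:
H(m, V) = m/2
T(Y) = 4*Y (T(Y) = -2*Y*(-2) = 4*Y)
v = 3/2 (v = (½)*3 - 1*0 = 3/2 + 0 = 3/2 ≈ 1.5000)
(19*T(-5))*v = (19*(4*(-5)))*(3/2) = (19*(-20))*(3/2) = -380*3/2 = -570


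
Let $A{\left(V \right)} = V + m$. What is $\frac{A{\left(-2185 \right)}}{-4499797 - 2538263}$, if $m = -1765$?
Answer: $\frac{395}{703806} \approx 0.00056123$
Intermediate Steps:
$A{\left(V \right)} = -1765 + V$ ($A{\left(V \right)} = V - 1765 = -1765 + V$)
$\frac{A{\left(-2185 \right)}}{-4499797 - 2538263} = \frac{-1765 - 2185}{-4499797 - 2538263} = - \frac{3950}{-7038060} = \left(-3950\right) \left(- \frac{1}{7038060}\right) = \frac{395}{703806}$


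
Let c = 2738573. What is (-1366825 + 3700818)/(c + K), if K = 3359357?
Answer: 2333993/6097930 ≈ 0.38275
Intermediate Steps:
(-1366825 + 3700818)/(c + K) = (-1366825 + 3700818)/(2738573 + 3359357) = 2333993/6097930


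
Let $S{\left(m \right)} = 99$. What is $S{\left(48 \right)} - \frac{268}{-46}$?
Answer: $\frac{2411}{23} \approx 104.83$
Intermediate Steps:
$S{\left(48 \right)} - \frac{268}{-46} = 99 - \frac{268}{-46} = 99 - - \frac{134}{23} = 99 + \frac{134}{23} = \frac{2411}{23}$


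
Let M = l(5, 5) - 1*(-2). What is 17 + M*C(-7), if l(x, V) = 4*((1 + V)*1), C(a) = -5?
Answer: -113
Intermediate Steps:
l(x, V) = 4 + 4*V (l(x, V) = 4*(1 + V) = 4 + 4*V)
M = 26 (M = (4 + 4*5) - 1*(-2) = (4 + 20) + 2 = 24 + 2 = 26)
17 + M*C(-7) = 17 + 26*(-5) = 17 - 130 = -113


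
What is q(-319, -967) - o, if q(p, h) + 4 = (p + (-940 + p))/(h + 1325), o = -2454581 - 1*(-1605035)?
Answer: 152067229/179 ≈ 8.4954e+5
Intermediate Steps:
o = -849546 (o = -2454581 + 1605035 = -849546)
q(p, h) = -4 + (-940 + 2*p)/(1325 + h) (q(p, h) = -4 + (p + (-940 + p))/(h + 1325) = -4 + (-940 + 2*p)/(1325 + h))
q(-319, -967) - o = 2*(-3120 - 319 - 2*(-967))/(1325 - 967) - 1*(-849546) = 2*(-3120 - 319 + 1934)/358 + 849546 = 2*(1/358)*(-1505) + 849546 = -1505/179 + 849546 = 152067229/179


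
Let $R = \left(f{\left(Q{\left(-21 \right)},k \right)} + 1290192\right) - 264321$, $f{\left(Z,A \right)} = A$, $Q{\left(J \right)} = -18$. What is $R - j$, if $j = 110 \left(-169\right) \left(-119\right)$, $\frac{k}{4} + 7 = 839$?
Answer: $-1183011$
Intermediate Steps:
$k = 3328$ ($k = -28 + 4 \cdot 839 = -28 + 3356 = 3328$)
$j = 2212210$ ($j = \left(-18590\right) \left(-119\right) = 2212210$)
$R = 1029199$ ($R = \left(3328 + 1290192\right) - 264321 = 1293520 - 264321 = 1029199$)
$R - j = 1029199 - 2212210 = -1183011$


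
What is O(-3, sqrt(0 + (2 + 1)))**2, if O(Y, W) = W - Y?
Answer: (3 + sqrt(3))**2 ≈ 22.392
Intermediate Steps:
O(-3, sqrt(0 + (2 + 1)))**2 = (sqrt(0 + (2 + 1)) - 1*(-3))**2 = (sqrt(0 + 3) + 3)**2 = (sqrt(3) + 3)**2 = (3 + sqrt(3))**2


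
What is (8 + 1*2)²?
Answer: 100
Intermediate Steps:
(8 + 1*2)² = (8 + 2)² = 10² = 100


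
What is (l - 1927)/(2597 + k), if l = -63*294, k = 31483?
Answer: -20449/34080 ≈ -0.60003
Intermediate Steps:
l = -18522
(l - 1927)/(2597 + k) = (-18522 - 1927)/(2597 + 31483) = -20449/34080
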